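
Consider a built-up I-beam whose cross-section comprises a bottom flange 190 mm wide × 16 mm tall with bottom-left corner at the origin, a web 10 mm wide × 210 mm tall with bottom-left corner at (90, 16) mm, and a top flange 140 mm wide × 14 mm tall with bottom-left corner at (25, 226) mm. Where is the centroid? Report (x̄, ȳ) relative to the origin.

bottom flange: A = 190 × 16 = 3040.00, centroid at (95.00, 8.00).
web: A = 10 × 210 = 2100.00, centroid at (95.00, 121.00).
top flange: A = 140 × 14 = 1960.00, centroid at (95.00, 233.00).
ΣA = 7100.00 mm²
ΣAx̄ = (3040.00)(95.00) + (2100.00)(95.00) + (1960.00)(95.00) = 674500.00 mm³
ΣAȳ = (3040.00)(8.00) + (2100.00)(121.00) + (1960.00)(233.00) = 735100.00 mm³
x̄ = 674500.00 / 7100.00 = 95.00 mm
ȳ = 735100.00 / 7100.00 = 103.54 mm

x̄ = 95.00 mm, ȳ = 103.54 mm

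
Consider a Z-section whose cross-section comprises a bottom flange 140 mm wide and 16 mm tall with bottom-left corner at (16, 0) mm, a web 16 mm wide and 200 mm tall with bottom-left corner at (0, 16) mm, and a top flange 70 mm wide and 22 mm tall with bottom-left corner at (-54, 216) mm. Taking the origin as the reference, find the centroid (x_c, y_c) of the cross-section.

x_c = 27.07 mm, y_c = 105.83 mm

bottom flange: A = 140 × 16 = 2240.00, centroid at (86.00, 8.00).
web: A = 16 × 200 = 3200.00, centroid at (8.00, 116.00).
top flange: A = 70 × 22 = 1540.00, centroid at (-19.00, 227.00).
ΣA = 6980.00 mm²
ΣAx_c = (2240.00)(86.00) + (3200.00)(8.00) + (1540.00)(-19.00) = 188980.00 mm³
ΣAy_c = (2240.00)(8.00) + (3200.00)(116.00) + (1540.00)(227.00) = 738700.00 mm³
x_c = 188980.00 / 6980.00 = 27.07 mm
y_c = 738700.00 / 6980.00 = 105.83 mm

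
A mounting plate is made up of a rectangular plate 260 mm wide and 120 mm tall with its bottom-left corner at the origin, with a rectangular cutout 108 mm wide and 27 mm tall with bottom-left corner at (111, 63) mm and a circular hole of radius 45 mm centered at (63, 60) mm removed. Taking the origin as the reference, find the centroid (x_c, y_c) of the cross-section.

plate: A = 260 × 120 = 31200.00, centroid at (130.00, 60.00).
hole 1: A = −(108 × 27) = -2916.00, centroid at (165.00, 76.50).
hole 2: A = −π·45² = -6361.73, centroid at (63.00, 60.00).
ΣA = 21922.27 mm²
ΣAx_c = (31200.00)(130.00) + (-2916.00)(165.00) + (-6361.73)(63.00) = 3174071.32 mm³
ΣAy_c = (31200.00)(60.00) + (-2916.00)(76.50) + (-6361.73)(60.00) = 1267222.49 mm³
x_c = 3174071.32 / 21922.27 = 144.79 mm
y_c = 1267222.49 / 21922.27 = 57.81 mm

x_c = 144.79 mm, y_c = 57.81 mm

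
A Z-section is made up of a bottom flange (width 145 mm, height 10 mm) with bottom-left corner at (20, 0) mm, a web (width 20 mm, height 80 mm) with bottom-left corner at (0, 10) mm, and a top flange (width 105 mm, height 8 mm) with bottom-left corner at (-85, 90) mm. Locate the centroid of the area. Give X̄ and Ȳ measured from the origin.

Part | A | x̄ᵢ | ȳᵢ | A·x̄ᵢ | A·ȳᵢ
bottom flange | 1450.00 | 92.50 | 5.00 | 134125.00 | 7250.00
web | 1600.00 | 10.00 | 50.00 | 16000.00 | 80000.00
top flange | 840.00 | -32.50 | 94.00 | -27300.00 | 78960.00
Σ | 3890.00 |  |  | 122825.00 | 166210.00
X̄ = 122825.00 / 3890.00 = 31.57 mm
Ȳ = 166210.00 / 3890.00 = 42.73 mm

X̄ = 31.57 mm, Ȳ = 42.73 mm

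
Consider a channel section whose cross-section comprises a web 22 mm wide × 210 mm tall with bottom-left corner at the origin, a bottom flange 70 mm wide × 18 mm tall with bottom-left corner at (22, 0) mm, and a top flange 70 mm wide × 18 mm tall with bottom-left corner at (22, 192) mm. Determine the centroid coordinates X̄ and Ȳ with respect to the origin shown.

X̄ = 27.24 mm, Ȳ = 105.00 mm

Part | A | x̄ᵢ | ȳᵢ | A·x̄ᵢ | A·ȳᵢ
web | 4620.00 | 11.00 | 105.00 | 50820.00 | 485100.00
bottom flange | 1260.00 | 57.00 | 9.00 | 71820.00 | 11340.00
top flange | 1260.00 | 57.00 | 201.00 | 71820.00 | 253260.00
Σ | 7140.00 |  |  | 194460.00 | 749700.00
X̄ = 194460.00 / 7140.00 = 27.24 mm
Ȳ = 749700.00 / 7140.00 = 105.00 mm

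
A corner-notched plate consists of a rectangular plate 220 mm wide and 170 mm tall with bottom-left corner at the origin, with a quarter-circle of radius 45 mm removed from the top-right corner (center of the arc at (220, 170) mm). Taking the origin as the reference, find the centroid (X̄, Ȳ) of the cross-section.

X̄ = 105.96 mm, Ȳ = 82.07 mm

plate: A = 220 × 170 = 37400.00, centroid at (110.00, 85.00).
removed quarter-circle: A = −¼π·45² = -1590.43, centroid at (200.90, 150.90).
ΣA = 35809.57 mm², ΣAX̄ = 3794480.12 mm³, ΣAȲ = 2939001.68 mm³.
X̄ = 3794480.12/35809.57 = 105.96 mm; Ȳ = 2939001.68/35809.57 = 82.07 mm.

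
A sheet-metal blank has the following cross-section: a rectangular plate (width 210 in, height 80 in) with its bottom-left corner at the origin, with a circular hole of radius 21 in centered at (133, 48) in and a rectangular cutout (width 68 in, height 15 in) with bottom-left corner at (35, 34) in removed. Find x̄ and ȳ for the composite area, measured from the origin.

x̄ = 104.86 in, ȳ = 39.12 in

plate: A = 210 × 80 = 16800.00, centroid at (105.00, 40.00).
hole 1: A = −π·21² = -1385.44, centroid at (133.00, 48.00).
hole 2: A = −(68 × 15) = -1020.00, centroid at (69.00, 41.50).
ΣA = 14394.56 in², ΣAx̄ = 1509356.17 in³, ΣAȳ = 563168.77 in³.
x̄ = 1509356.17/14394.56 = 104.86 in; ȳ = 563168.77/14394.56 = 39.12 in.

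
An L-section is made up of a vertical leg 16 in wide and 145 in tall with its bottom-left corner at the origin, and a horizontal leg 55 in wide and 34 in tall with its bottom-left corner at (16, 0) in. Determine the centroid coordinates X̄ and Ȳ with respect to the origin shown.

vertical leg: A = 16 × 145 = 2320.00, centroid at (8.00, 72.50).
horizontal leg: A = 55 × 34 = 1870.00, centroid at (43.50, 17.00).
ΣA = 4190.00 in²
ΣAX̄ = (2320.00)(8.00) + (1870.00)(43.50) = 99905.00 in³
ΣAȲ = (2320.00)(72.50) + (1870.00)(17.00) = 199990.00 in³
X̄ = 99905.00 / 4190.00 = 23.84 in
Ȳ = 199990.00 / 4190.00 = 47.73 in

X̄ = 23.84 in, Ȳ = 47.73 in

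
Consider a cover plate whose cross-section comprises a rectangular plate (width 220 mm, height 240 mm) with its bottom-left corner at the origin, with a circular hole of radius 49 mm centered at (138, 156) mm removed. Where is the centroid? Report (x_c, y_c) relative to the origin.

x_c = 105.33 mm, y_c = 114.00 mm

plate: A = 220 × 240 = 52800.00, centroid at (110.00, 120.00).
hole: A = −π·49² = -7542.96, centroid at (138.00, 156.00).
ΣA = 45257.04 mm², ΣAx_c = 4767070.97 mm³, ΣAy_c = 5159297.62 mm³.
x_c = 4767070.97/45257.04 = 105.33 mm; y_c = 5159297.62/45257.04 = 114.00 mm.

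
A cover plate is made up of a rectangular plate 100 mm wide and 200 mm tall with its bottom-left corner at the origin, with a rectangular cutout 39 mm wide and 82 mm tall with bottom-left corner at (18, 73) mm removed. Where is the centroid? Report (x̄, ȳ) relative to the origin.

x̄ = 52.38 mm, ȳ = 97.34 mm

plate: A = 100 × 200 = 20000.00, centroid at (50.00, 100.00).
hole: A = −(39 × 82) = -3198.00, centroid at (37.50, 114.00).
ΣA = 16802.00 mm², ΣAx̄ = 880075.00 mm³, ΣAȳ = 1635428.00 mm³.
x̄ = 880075.00/16802.00 = 52.38 mm; ȳ = 1635428.00/16802.00 = 97.34 mm.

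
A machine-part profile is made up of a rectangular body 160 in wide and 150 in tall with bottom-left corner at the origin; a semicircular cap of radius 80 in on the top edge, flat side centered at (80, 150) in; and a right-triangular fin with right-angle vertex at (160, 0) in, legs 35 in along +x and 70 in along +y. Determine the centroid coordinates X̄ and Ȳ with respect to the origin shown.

rectangular body: A = 160 × 150 = 24000.00, centroid at (80.00, 75.00).
semicircular top: A = ½π·80² = 10053.10, centroid at (80.00, 183.95).
triangular fin: A = ½·35·70 = 1225.00, centroid at (171.67, 23.33).
ΣA = 35278.10 in²
ΣAX̄ = (24000.00)(80.00) + (10053.10)(80.00) + (1225.00)(171.67) = 2934539.39 in³
ΣAȲ = (24000.00)(75.00) + (10053.10)(183.95) + (1225.00)(23.33) = 3677881.14 in³
X̄ = 2934539.39 / 35278.10 = 83.18 in
Ȳ = 3677881.14 / 35278.10 = 104.25 in

X̄ = 83.18 in, Ȳ = 104.25 in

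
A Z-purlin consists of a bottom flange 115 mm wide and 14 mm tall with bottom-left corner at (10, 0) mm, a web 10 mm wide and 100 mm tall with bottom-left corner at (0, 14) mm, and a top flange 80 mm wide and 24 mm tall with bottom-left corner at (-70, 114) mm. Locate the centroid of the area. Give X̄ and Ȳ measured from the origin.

bottom flange: A = 115 × 14 = 1610.00, centroid at (67.50, 7.00).
web: A = 10 × 100 = 1000.00, centroid at (5.00, 64.00).
top flange: A = 80 × 24 = 1920.00, centroid at (-30.00, 126.00).
ΣA = 4530.00 mm², ΣAX̄ = 56075.00 mm³, ΣAȲ = 317190.00 mm³.
X̄ = 56075.00/4530.00 = 12.38 mm; Ȳ = 317190.00/4530.00 = 70.02 mm.

X̄ = 12.38 mm, Ȳ = 70.02 mm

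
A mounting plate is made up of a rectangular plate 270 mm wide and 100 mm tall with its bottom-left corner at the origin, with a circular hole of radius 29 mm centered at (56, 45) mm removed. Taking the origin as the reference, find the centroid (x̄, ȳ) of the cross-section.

x̄ = 143.57 mm, ȳ = 50.54 mm

Part | A | x̄ᵢ | ȳᵢ | A·x̄ᵢ | A·ȳᵢ
plate | 27000.00 | 135.00 | 50.00 | 3645000.00 | 1350000.00
hole | -2642.08 | 56.00 | 45.00 | -147956.45 | -118893.57
Σ | 24357.92 |  |  | 3497043.55 | 1231106.43
x̄ = 3497043.55 / 24357.92 = 143.57 mm
ȳ = 1231106.43 / 24357.92 = 50.54 mm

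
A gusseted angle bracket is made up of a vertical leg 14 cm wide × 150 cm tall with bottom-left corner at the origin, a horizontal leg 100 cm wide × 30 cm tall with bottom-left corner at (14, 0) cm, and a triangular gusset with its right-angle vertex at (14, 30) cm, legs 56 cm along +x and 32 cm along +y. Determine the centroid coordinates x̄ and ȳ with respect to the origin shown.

x̄ = 39.35 cm, ȳ = 39.85 cm

vertical leg: A = 14 × 150 = 2100.00, centroid at (7.00, 75.00).
horizontal leg: A = 100 × 30 = 3000.00, centroid at (64.00, 15.00).
gusset: A = ½·56·32 = 896.00, centroid at (32.67, 40.67).
ΣA = 5996.00 cm², ΣAx̄ = 235969.33 cm³, ΣAȳ = 238937.33 cm³.
x̄ = 235969.33/5996.00 = 39.35 cm; ȳ = 238937.33/5996.00 = 39.85 cm.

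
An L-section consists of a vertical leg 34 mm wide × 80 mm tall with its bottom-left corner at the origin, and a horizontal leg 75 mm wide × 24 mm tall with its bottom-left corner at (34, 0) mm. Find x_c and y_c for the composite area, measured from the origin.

vertical leg: A = 34 × 80 = 2720.00, centroid at (17.00, 40.00).
horizontal leg: A = 75 × 24 = 1800.00, centroid at (71.50, 12.00).
ΣA = 4520.00 mm²
ΣAx_c = (2720.00)(17.00) + (1800.00)(71.50) = 174940.00 mm³
ΣAy_c = (2720.00)(40.00) + (1800.00)(12.00) = 130400.00 mm³
x_c = 174940.00 / 4520.00 = 38.70 mm
y_c = 130400.00 / 4520.00 = 28.85 mm

x_c = 38.70 mm, y_c = 28.85 mm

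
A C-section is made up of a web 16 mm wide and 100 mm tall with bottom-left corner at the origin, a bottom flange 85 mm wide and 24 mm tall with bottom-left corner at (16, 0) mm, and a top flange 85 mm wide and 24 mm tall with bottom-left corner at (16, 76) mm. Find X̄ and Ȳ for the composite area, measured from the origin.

web: A = 16 × 100 = 1600.00, centroid at (8.00, 50.00).
bottom flange: A = 85 × 24 = 2040.00, centroid at (58.50, 12.00).
top flange: A = 85 × 24 = 2040.00, centroid at (58.50, 88.00).
ΣA = 5680.00 mm²
ΣAX̄ = (1600.00)(8.00) + (2040.00)(58.50) + (2040.00)(58.50) = 251480.00 mm³
ΣAȲ = (1600.00)(50.00) + (2040.00)(12.00) + (2040.00)(88.00) = 284000.00 mm³
X̄ = 251480.00 / 5680.00 = 44.27 mm
Ȳ = 284000.00 / 5680.00 = 50.00 mm

X̄ = 44.27 mm, Ȳ = 50.00 mm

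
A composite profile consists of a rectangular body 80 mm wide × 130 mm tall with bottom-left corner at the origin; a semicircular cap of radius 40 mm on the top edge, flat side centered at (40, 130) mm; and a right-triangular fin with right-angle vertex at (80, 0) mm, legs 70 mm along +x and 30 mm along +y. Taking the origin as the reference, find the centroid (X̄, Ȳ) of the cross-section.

Part | A | x̄ᵢ | ȳᵢ | A·x̄ᵢ | A·ȳᵢ
rectangular body | 10400.00 | 40.00 | 65.00 | 416000.00 | 676000.00
semicircular top | 2513.27 | 40.00 | 146.98 | 100530.96 | 369392.30
triangular fin | 1050.00 | 103.33 | 10.00 | 108500.00 | 10500.00
Σ | 13963.27 |  |  | 625030.96 | 1055892.30
X̄ = 625030.96 / 13963.27 = 44.76 mm
Ȳ = 1055892.30 / 13963.27 = 75.62 mm

X̄ = 44.76 mm, Ȳ = 75.62 mm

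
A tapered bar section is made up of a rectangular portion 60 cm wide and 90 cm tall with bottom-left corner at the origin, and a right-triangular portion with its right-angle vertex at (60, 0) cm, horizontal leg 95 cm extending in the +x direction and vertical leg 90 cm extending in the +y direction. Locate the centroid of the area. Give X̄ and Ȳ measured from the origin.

X̄ = 57.25 cm, Ȳ = 38.37 cm

Part | A | x̄ᵢ | ȳᵢ | A·x̄ᵢ | A·ȳᵢ
rectangular portion | 5400.00 | 30.00 | 45.00 | 162000.00 | 243000.00
triangular portion | 4275.00 | 91.67 | 30.00 | 391875.00 | 128250.00
Σ | 9675.00 |  |  | 553875.00 | 371250.00
X̄ = 553875.00 / 9675.00 = 57.25 cm
Ȳ = 371250.00 / 9675.00 = 38.37 cm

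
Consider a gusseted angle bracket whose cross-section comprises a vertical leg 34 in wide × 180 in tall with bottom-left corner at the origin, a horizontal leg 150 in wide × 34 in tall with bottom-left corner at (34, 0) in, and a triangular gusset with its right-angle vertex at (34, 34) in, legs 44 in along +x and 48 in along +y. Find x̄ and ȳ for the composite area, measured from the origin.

x̄ = 57.94 in, ȳ = 56.23 in

vertical leg: A = 34 × 180 = 6120.00, centroid at (17.00, 90.00).
horizontal leg: A = 150 × 34 = 5100.00, centroid at (109.00, 17.00).
gusset: A = ½·44·48 = 1056.00, centroid at (48.67, 50.00).
ΣA = 12276.00 in², ΣAx̄ = 711332.00 in³, ΣAȳ = 690300.00 in³.
x̄ = 711332.00/12276.00 = 57.94 in; ȳ = 690300.00/12276.00 = 56.23 in.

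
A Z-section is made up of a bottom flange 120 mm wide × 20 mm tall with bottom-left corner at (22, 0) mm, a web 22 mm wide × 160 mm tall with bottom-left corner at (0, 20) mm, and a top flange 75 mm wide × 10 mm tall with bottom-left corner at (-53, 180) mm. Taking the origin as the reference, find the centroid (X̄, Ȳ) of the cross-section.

X̄ = 33.57 mm, Ȳ = 77.17 mm

bottom flange: A = 120 × 20 = 2400.00, centroid at (82.00, 10.00).
web: A = 22 × 160 = 3520.00, centroid at (11.00, 100.00).
top flange: A = 75 × 10 = 750.00, centroid at (-15.50, 185.00).
ΣA = 6670.00 mm², ΣAX̄ = 223895.00 mm³, ΣAȲ = 514750.00 mm³.
X̄ = 223895.00/6670.00 = 33.57 mm; Ȳ = 514750.00/6670.00 = 77.17 mm.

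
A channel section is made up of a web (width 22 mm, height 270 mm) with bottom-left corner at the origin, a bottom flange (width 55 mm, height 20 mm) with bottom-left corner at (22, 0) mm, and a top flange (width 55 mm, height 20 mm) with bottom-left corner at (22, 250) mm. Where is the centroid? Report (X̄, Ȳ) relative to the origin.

X̄ = 21.41 mm, Ȳ = 135.00 mm

Part | A | x̄ᵢ | ȳᵢ | A·x̄ᵢ | A·ȳᵢ
web | 5940.00 | 11.00 | 135.00 | 65340.00 | 801900.00
bottom flange | 1100.00 | 49.50 | 10.00 | 54450.00 | 11000.00
top flange | 1100.00 | 49.50 | 260.00 | 54450.00 | 286000.00
Σ | 8140.00 |  |  | 174240.00 | 1098900.00
X̄ = 174240.00 / 8140.00 = 21.41 mm
Ȳ = 1098900.00 / 8140.00 = 135.00 mm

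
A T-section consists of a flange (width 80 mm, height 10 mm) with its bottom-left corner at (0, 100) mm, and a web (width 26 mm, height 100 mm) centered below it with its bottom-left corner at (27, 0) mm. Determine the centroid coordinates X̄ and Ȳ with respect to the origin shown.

X̄ = 40.00 mm, Ȳ = 62.94 mm

web: A = 26 × 100 = 2600.00, centroid at (40.00, 50.00).
flange: A = 80 × 10 = 800.00, centroid at (40.00, 105.00).
ΣA = 3400.00 mm², ΣAX̄ = 136000.00 mm³, ΣAȲ = 214000.00 mm³.
X̄ = 136000.00/3400.00 = 40.00 mm; Ȳ = 214000.00/3400.00 = 62.94 mm.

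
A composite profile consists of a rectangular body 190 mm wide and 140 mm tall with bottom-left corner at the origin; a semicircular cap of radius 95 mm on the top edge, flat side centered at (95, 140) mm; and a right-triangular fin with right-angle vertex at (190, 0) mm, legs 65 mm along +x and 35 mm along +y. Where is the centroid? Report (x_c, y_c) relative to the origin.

Part | A | x̄ᵢ | ȳᵢ | A·x̄ᵢ | A·ȳᵢ
rectangular body | 26600.00 | 95.00 | 70.00 | 2527000.00 | 1862000.00
semicircular top | 14176.44 | 95.00 | 180.32 | 1346761.50 | 2556284.49
triangular fin | 1137.50 | 211.67 | 11.67 | 240770.83 | 13270.83
Σ | 41913.94 |  |  | 4114532.33 | 4431555.33
x_c = 4114532.33 / 41913.94 = 98.17 mm
y_c = 4431555.33 / 41913.94 = 105.73 mm

x_c = 98.17 mm, y_c = 105.73 mm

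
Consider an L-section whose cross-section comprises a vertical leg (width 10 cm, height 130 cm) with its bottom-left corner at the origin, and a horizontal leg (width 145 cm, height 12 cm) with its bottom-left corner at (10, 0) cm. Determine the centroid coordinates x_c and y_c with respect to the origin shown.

x_c = 49.36 cm, y_c = 31.23 cm

vertical leg: A = 10 × 130 = 1300.00, centroid at (5.00, 65.00).
horizontal leg: A = 145 × 12 = 1740.00, centroid at (82.50, 6.00).
ΣA = 3040.00 cm², ΣAx_c = 150050.00 cm³, ΣAy_c = 94940.00 cm³.
x_c = 150050.00/3040.00 = 49.36 cm; y_c = 94940.00/3040.00 = 31.23 cm.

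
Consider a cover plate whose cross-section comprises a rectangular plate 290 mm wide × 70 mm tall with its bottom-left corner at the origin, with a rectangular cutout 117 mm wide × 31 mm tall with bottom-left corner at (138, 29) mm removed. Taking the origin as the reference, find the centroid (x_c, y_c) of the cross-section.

x_c = 133.80 mm, y_c = 32.93 mm

Part | A | x̄ᵢ | ȳᵢ | A·x̄ᵢ | A·ȳᵢ
plate | 20300.00 | 145.00 | 35.00 | 2943500.00 | 710500.00
hole | -3627.00 | 196.50 | 44.50 | -712705.50 | -161401.50
Σ | 16673.00 |  |  | 2230794.50 | 549098.50
x_c = 2230794.50 / 16673.00 = 133.80 mm
y_c = 549098.50 / 16673.00 = 32.93 mm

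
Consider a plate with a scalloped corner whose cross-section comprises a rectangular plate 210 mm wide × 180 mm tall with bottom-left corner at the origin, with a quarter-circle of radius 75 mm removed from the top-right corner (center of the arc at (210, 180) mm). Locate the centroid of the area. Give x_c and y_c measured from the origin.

plate: A = 210 × 180 = 37800.00, centroid at (105.00, 90.00).
removed quarter-circle: A = −¼π·75² = -4417.86, centroid at (178.17, 148.17).
ΣA = 33382.14 mm², ΣAx_c = 3181873.42 mm³, ΣAy_c = 2747409.36 mm³.
x_c = 3181873.42/33382.14 = 95.32 mm; y_c = 2747409.36/33382.14 = 82.30 mm.

x_c = 95.32 mm, y_c = 82.30 mm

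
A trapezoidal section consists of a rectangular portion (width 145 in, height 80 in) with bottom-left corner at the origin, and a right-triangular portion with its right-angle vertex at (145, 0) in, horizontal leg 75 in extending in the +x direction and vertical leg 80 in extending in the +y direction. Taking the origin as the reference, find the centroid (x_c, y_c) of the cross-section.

Part | A | x̄ᵢ | ȳᵢ | A·x̄ᵢ | A·ȳᵢ
rectangular portion | 11600.00 | 72.50 | 40.00 | 841000.00 | 464000.00
triangular portion | 3000.00 | 170.00 | 26.67 | 510000.00 | 80000.00
Σ | 14600.00 |  |  | 1351000.00 | 544000.00
x_c = 1351000.00 / 14600.00 = 92.53 in
y_c = 544000.00 / 14600.00 = 37.26 in

x_c = 92.53 in, y_c = 37.26 in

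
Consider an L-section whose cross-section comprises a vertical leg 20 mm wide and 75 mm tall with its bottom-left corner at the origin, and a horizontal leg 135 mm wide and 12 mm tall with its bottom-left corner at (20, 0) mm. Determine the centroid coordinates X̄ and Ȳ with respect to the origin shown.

vertical leg: A = 20 × 75 = 1500.00, centroid at (10.00, 37.50).
horizontal leg: A = 135 × 12 = 1620.00, centroid at (87.50, 6.00).
ΣA = 3120.00 mm²
ΣAX̄ = (1500.00)(10.00) + (1620.00)(87.50) = 156750.00 mm³
ΣAȲ = (1500.00)(37.50) + (1620.00)(6.00) = 65970.00 mm³
X̄ = 156750.00 / 3120.00 = 50.24 mm
Ȳ = 65970.00 / 3120.00 = 21.14 mm

X̄ = 50.24 mm, Ȳ = 21.14 mm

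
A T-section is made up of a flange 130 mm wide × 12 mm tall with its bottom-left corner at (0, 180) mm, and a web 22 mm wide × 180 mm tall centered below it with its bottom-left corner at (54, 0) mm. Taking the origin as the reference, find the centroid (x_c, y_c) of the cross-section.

web: A = 22 × 180 = 3960.00, centroid at (65.00, 90.00).
flange: A = 130 × 12 = 1560.00, centroid at (65.00, 186.00).
ΣA = 5520.00 mm², ΣAx_c = 358800.00 mm³, ΣAy_c = 646560.00 mm³.
x_c = 358800.00/5520.00 = 65.00 mm; y_c = 646560.00/5520.00 = 117.13 mm.

x_c = 65.00 mm, y_c = 117.13 mm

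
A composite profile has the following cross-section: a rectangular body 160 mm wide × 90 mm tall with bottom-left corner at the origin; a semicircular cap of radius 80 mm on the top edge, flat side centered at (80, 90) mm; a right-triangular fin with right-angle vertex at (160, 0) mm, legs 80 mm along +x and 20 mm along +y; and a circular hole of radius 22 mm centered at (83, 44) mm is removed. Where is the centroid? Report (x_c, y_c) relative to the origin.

x_c = 83.40 mm, y_c = 77.22 mm

Part | A | x̄ᵢ | ȳᵢ | A·x̄ᵢ | A·ȳᵢ
rectangular body | 14400.00 | 80.00 | 45.00 | 1152000.00 | 648000.00
semicircular top | 10053.10 | 80.00 | 123.95 | 804247.72 | 1246112.02
triangular fin | 800.00 | 186.67 | 6.67 | 149333.33 | 5333.33
hole | -1520.53 | 83.00 | 44.00 | -126204.06 | -66903.36
Σ | 23732.57 |  |  | 1979376.99 | 1832541.99
x_c = 1979376.99 / 23732.57 = 83.40 mm
y_c = 1832541.99 / 23732.57 = 77.22 mm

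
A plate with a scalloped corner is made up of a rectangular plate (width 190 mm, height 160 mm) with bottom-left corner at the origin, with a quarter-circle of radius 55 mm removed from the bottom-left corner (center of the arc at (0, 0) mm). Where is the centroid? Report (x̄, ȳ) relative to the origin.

plate: A = 190 × 160 = 30400.00, centroid at (95.00, 80.00).
removed quarter-circle: A = −¼π·55² = -2375.83, centroid at (23.34, 23.34).
ΣA = 28024.17 mm²
ΣAx̄ = (30400.00)(95.00) + (-2375.83)(23.34) = 2832541.67 mm³
ΣAȳ = (30400.00)(80.00) + (-2375.83)(23.34) = 2376541.67 mm³
x̄ = 2832541.67 / 28024.17 = 101.07 mm
ȳ = 2376541.67 / 28024.17 = 84.80 mm

x̄ = 101.07 mm, ȳ = 84.80 mm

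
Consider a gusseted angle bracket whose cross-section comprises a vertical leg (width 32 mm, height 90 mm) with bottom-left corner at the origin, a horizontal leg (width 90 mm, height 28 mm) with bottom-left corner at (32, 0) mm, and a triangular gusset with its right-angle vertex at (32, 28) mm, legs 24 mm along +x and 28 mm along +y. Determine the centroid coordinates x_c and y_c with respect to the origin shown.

Part | A | x̄ᵢ | ȳᵢ | A·x̄ᵢ | A·ȳᵢ
vertical leg | 2880.00 | 16.00 | 45.00 | 46080.00 | 129600.00
horizontal leg | 2520.00 | 77.00 | 14.00 | 194040.00 | 35280.00
gusset | 336.00 | 40.00 | 37.33 | 13440.00 | 12544.00
Σ | 5736.00 |  |  | 253560.00 | 177424.00
x_c = 253560.00 / 5736.00 = 44.21 mm
y_c = 177424.00 / 5736.00 = 30.93 mm

x_c = 44.21 mm, y_c = 30.93 mm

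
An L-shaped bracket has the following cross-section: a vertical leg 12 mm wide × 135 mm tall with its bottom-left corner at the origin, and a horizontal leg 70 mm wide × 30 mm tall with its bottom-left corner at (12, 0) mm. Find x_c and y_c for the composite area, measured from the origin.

Part | A | x̄ᵢ | ȳᵢ | A·x̄ᵢ | A·ȳᵢ
vertical leg | 1620.00 | 6.00 | 67.50 | 9720.00 | 109350.00
horizontal leg | 2100.00 | 47.00 | 15.00 | 98700.00 | 31500.00
Σ | 3720.00 |  |  | 108420.00 | 140850.00
x_c = 108420.00 / 3720.00 = 29.15 mm
y_c = 140850.00 / 3720.00 = 37.86 mm

x_c = 29.15 mm, y_c = 37.86 mm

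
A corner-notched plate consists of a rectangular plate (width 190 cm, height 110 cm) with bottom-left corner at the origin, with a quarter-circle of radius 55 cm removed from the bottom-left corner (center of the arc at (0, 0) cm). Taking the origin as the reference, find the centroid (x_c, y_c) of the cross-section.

x_c = 104.19 cm, y_c = 59.06 cm

Part | A | x̄ᵢ | ȳᵢ | A·x̄ᵢ | A·ȳᵢ
plate | 20900.00 | 95.00 | 55.00 | 1985500.00 | 1149500.00
removed quarter-circle | -2375.83 | 23.34 | 23.34 | -55458.33 | -55458.33
Σ | 18524.17 |  |  | 1930041.67 | 1094041.67
x_c = 1930041.67 / 18524.17 = 104.19 cm
y_c = 1094041.67 / 18524.17 = 59.06 cm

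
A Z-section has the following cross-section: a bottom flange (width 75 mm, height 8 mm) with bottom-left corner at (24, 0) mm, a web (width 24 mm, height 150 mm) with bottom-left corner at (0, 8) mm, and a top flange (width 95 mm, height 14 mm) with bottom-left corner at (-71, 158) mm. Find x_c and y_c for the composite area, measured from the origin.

bottom flange: A = 75 × 8 = 600.00, centroid at (61.50, 4.00).
web: A = 24 × 150 = 3600.00, centroid at (12.00, 83.00).
top flange: A = 95 × 14 = 1330.00, centroid at (-23.50, 165.00).
ΣA = 5530.00 mm², ΣAx_c = 48845.00 mm³, ΣAy_c = 520650.00 mm³.
x_c = 48845.00/5530.00 = 8.83 mm; y_c = 520650.00/5530.00 = 94.15 mm.

x_c = 8.83 mm, y_c = 94.15 mm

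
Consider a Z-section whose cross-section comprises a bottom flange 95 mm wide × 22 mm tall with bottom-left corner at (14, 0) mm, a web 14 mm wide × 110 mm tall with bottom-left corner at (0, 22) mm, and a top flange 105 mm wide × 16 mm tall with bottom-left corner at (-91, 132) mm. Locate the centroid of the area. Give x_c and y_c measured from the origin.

bottom flange: A = 95 × 22 = 2090.00, centroid at (61.50, 11.00).
web: A = 14 × 110 = 1540.00, centroid at (7.00, 77.00).
top flange: A = 105 × 16 = 1680.00, centroid at (-38.50, 140.00).
ΣA = 5310.00 mm²
ΣAx_c = (2090.00)(61.50) + (1540.00)(7.00) + (1680.00)(-38.50) = 74635.00 mm³
ΣAy_c = (2090.00)(11.00) + (1540.00)(77.00) + (1680.00)(140.00) = 376770.00 mm³
x_c = 74635.00 / 5310.00 = 14.06 mm
y_c = 376770.00 / 5310.00 = 70.95 mm

x_c = 14.06 mm, y_c = 70.95 mm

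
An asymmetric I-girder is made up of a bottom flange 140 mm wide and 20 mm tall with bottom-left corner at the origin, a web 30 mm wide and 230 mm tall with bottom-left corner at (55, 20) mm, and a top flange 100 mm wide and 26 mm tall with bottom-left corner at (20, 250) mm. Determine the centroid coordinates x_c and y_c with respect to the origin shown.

bottom flange: A = 140 × 20 = 2800.00, centroid at (70.00, 10.00).
web: A = 30 × 230 = 6900.00, centroid at (70.00, 135.00).
top flange: A = 100 × 26 = 2600.00, centroid at (70.00, 263.00).
ΣA = 12300.00 mm², ΣAx_c = 861000.00 mm³, ΣAy_c = 1643300.00 mm³.
x_c = 861000.00/12300.00 = 70.00 mm; y_c = 1643300.00/12300.00 = 133.60 mm.

x_c = 70.00 mm, y_c = 133.60 mm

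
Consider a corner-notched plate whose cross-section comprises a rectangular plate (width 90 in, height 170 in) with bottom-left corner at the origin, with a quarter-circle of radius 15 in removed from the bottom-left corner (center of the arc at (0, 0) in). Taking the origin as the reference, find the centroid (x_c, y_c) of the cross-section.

x_c = 45.45 in, y_c = 85.92 in

plate: A = 90 × 170 = 15300.00, centroid at (45.00, 85.00).
removed quarter-circle: A = −¼π·15² = -176.71, centroid at (6.37, 6.37).
ΣA = 15123.29 in²
ΣAx_c = (15300.00)(45.00) + (-176.71)(6.37) = 687375.00 in³
ΣAy_c = (15300.00)(85.00) + (-176.71)(6.37) = 1299375.00 in³
x_c = 687375.00 / 15123.29 = 45.45 in
y_c = 1299375.00 / 15123.29 = 85.92 in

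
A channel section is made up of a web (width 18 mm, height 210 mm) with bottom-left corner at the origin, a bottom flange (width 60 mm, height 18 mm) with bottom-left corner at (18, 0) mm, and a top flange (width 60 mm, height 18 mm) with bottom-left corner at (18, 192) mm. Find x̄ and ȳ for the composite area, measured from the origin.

web: A = 18 × 210 = 3780.00, centroid at (9.00, 105.00).
bottom flange: A = 60 × 18 = 1080.00, centroid at (48.00, 9.00).
top flange: A = 60 × 18 = 1080.00, centroid at (48.00, 201.00).
ΣA = 5940.00 mm², ΣAx̄ = 137700.00 mm³, ΣAȳ = 623700.00 mm³.
x̄ = 137700.00/5940.00 = 23.18 mm; ȳ = 623700.00/5940.00 = 105.00 mm.

x̄ = 23.18 mm, ȳ = 105.00 mm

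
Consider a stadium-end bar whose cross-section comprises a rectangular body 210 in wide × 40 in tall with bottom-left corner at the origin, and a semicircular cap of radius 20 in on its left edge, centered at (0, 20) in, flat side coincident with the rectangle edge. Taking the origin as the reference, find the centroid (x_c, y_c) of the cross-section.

x_c = 97.10 in, y_c = 20.00 in

rectangular body: A = 210 × 40 = 8400.00, centroid at (105.00, 20.00).
semicircular end: A = ½π·20² = 628.32, centroid at (-8.49, 20.00).
ΣA = 9028.32 in²
ΣAx_c = (8400.00)(105.00) + (628.32)(-8.49) = 876666.67 in³
ΣAy_c = (8400.00)(20.00) + (628.32)(20.00) = 180566.37 in³
x_c = 876666.67 / 9028.32 = 97.10 in
y_c = 180566.37 / 9028.32 = 20.00 in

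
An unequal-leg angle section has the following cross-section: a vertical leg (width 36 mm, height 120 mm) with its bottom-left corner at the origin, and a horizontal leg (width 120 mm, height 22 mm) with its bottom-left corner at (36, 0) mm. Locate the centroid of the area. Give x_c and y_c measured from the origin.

vertical leg: A = 36 × 120 = 4320.00, centroid at (18.00, 60.00).
horizontal leg: A = 120 × 22 = 2640.00, centroid at (96.00, 11.00).
ΣA = 6960.00 mm², ΣAx_c = 331200.00 mm³, ΣAy_c = 288240.00 mm³.
x_c = 331200.00/6960.00 = 47.59 mm; y_c = 288240.00/6960.00 = 41.41 mm.

x_c = 47.59 mm, y_c = 41.41 mm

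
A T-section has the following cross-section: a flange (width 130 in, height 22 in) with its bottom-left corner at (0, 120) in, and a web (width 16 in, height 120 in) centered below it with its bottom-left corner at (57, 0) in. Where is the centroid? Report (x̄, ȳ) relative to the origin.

web: A = 16 × 120 = 1920.00, centroid at (65.00, 60.00).
flange: A = 130 × 22 = 2860.00, centroid at (65.00, 131.00).
ΣA = 4780.00 in², ΣAx̄ = 310700.00 in³, ΣAȳ = 489860.00 in³.
x̄ = 310700.00/4780.00 = 65.00 in; ȳ = 489860.00/4780.00 = 102.48 in.

x̄ = 65.00 in, ȳ = 102.48 in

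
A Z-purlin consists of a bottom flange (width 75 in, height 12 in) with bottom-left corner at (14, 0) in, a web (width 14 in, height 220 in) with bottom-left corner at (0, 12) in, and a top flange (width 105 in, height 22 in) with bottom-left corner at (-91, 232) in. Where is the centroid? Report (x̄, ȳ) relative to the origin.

bottom flange: A = 75 × 12 = 900.00, centroid at (51.50, 6.00).
web: A = 14 × 220 = 3080.00, centroid at (7.00, 122.00).
top flange: A = 105 × 22 = 2310.00, centroid at (-38.50, 243.00).
ΣA = 6290.00 in²
ΣAx̄ = (900.00)(51.50) + (3080.00)(7.00) + (2310.00)(-38.50) = -21025.00 in³
ΣAȳ = (900.00)(6.00) + (3080.00)(122.00) + (2310.00)(243.00) = 942490.00 in³
x̄ = -21025.00 / 6290.00 = -3.34 in
ȳ = 942490.00 / 6290.00 = 149.84 in

x̄ = -3.34 in, ȳ = 149.84 in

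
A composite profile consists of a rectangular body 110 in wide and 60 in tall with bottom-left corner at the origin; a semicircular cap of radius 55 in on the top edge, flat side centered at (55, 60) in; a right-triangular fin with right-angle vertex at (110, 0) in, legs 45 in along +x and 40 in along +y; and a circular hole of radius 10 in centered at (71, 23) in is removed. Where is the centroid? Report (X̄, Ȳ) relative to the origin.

rectangular body: A = 110 × 60 = 6600.00, centroid at (55.00, 30.00).
semicircular top: A = ½π·55² = 4751.66, centroid at (55.00, 83.34).
triangular fin: A = ½·45·40 = 900.00, centroid at (125.00, 13.33).
hole: A = −π·10² = -314.16, centroid at (71.00, 23.00).
ΣA = 11937.50 in², ΣAX̄ = 714535.93 in³, ΣAȲ = 598790.54 in³.
X̄ = 714535.93/11937.50 = 59.86 in; Ȳ = 598790.54/11937.50 = 50.16 in.

X̄ = 59.86 in, Ȳ = 50.16 in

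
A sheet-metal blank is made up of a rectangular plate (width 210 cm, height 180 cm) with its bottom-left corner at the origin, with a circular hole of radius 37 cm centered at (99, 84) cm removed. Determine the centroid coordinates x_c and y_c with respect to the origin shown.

plate: A = 210 × 180 = 37800.00, centroid at (105.00, 90.00).
hole: A = −π·37² = -4300.84, centroid at (99.00, 84.00).
ΣA = 33499.16 cm²
ΣAx_c = (37800.00)(105.00) + (-4300.84)(99.00) = 3543216.81 cm³
ΣAy_c = (37800.00)(90.00) + (-4300.84)(84.00) = 3040729.41 cm³
x_c = 3543216.81 / 33499.16 = 105.77 cm
y_c = 3040729.41 / 33499.16 = 90.77 cm

x_c = 105.77 cm, y_c = 90.77 cm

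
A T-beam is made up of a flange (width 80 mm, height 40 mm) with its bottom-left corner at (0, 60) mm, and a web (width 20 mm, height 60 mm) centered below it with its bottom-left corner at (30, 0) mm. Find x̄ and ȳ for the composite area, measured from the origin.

x̄ = 40.00 mm, ȳ = 66.36 mm

web: A = 20 × 60 = 1200.00, centroid at (40.00, 30.00).
flange: A = 80 × 40 = 3200.00, centroid at (40.00, 80.00).
ΣA = 4400.00 mm²
ΣAx̄ = (1200.00)(40.00) + (3200.00)(40.00) = 176000.00 mm³
ΣAȳ = (1200.00)(30.00) + (3200.00)(80.00) = 292000.00 mm³
x̄ = 176000.00 / 4400.00 = 40.00 mm
ȳ = 292000.00 / 4400.00 = 66.36 mm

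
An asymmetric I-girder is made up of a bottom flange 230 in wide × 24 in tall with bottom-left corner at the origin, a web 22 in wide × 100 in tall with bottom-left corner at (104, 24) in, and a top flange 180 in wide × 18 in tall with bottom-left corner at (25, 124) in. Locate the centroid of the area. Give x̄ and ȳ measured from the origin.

bottom flange: A = 230 × 24 = 5520.00, centroid at (115.00, 12.00).
web: A = 22 × 100 = 2200.00, centroid at (115.00, 74.00).
top flange: A = 180 × 18 = 3240.00, centroid at (115.00, 133.00).
ΣA = 10960.00 in²
ΣAx̄ = (5520.00)(115.00) + (2200.00)(115.00) + (3240.00)(115.00) = 1260400.00 in³
ΣAȳ = (5520.00)(12.00) + (2200.00)(74.00) + (3240.00)(133.00) = 659960.00 in³
x̄ = 1260400.00 / 10960.00 = 115.00 in
ȳ = 659960.00 / 10960.00 = 60.22 in

x̄ = 115.00 in, ȳ = 60.22 in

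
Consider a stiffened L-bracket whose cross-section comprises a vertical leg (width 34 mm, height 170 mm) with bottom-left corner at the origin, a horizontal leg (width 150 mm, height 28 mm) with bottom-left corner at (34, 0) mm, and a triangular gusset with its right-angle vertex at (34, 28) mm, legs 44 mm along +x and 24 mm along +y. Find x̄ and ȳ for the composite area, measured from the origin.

x̄ = 55.36 mm, ȳ = 54.16 mm

vertical leg: A = 34 × 170 = 5780.00, centroid at (17.00, 85.00).
horizontal leg: A = 150 × 28 = 4200.00, centroid at (109.00, 14.00).
gusset: A = ½·44·24 = 528.00, centroid at (48.67, 36.00).
ΣA = 10508.00 mm², ΣAx̄ = 581756.00 mm³, ΣAȳ = 569108.00 mm³.
x̄ = 581756.00/10508.00 = 55.36 mm; ȳ = 569108.00/10508.00 = 54.16 mm.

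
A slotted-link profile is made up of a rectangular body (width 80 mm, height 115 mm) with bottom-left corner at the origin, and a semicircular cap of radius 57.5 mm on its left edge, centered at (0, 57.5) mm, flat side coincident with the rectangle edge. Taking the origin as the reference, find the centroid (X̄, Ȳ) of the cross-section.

X̄ = 16.76 mm, Ȳ = 57.50 mm

Part | A | x̄ᵢ | ȳᵢ | A·x̄ᵢ | A·ȳᵢ
rectangular body | 9200.00 | 40.00 | 57.50 | 368000.00 | 529000.00
semicircular end | 5193.45 | -24.40 | 57.50 | -126739.58 | 298623.11
Σ | 14393.45 |  |  | 241260.42 | 827623.11
X̄ = 241260.42 / 14393.45 = 16.76 mm
Ȳ = 827623.11 / 14393.45 = 57.50 mm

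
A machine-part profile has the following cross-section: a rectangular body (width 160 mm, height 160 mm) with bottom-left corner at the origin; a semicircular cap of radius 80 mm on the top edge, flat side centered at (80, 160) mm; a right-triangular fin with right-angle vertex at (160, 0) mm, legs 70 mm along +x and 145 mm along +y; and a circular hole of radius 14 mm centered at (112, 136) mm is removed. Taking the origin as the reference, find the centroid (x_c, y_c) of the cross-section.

x_c = 92.58 mm, y_c = 103.69 mm

rectangular body: A = 160 × 160 = 25600.00, centroid at (80.00, 80.00).
semicircular top: A = ½π·80² = 10053.10, centroid at (80.00, 193.95).
triangular fin: A = ½·70·145 = 5075.00, centroid at (183.33, 48.33).
hole: A = −π·14² = -615.75, centroid at (112.00, 136.00).
ΣA = 40112.34 mm²
ΣAx_c = (25600.00)(80.00) + (10053.10)(80.00) + (5075.00)(183.33) + (-615.75)(112.00) = 3713700.14 mm³
ΣAy_c = (25600.00)(80.00) + (10053.10)(193.95) + (5075.00)(48.33) + (-615.75)(136.00) = 4159378.14 mm³
x_c = 3713700.14 / 40112.34 = 92.58 mm
y_c = 4159378.14 / 40112.34 = 103.69 mm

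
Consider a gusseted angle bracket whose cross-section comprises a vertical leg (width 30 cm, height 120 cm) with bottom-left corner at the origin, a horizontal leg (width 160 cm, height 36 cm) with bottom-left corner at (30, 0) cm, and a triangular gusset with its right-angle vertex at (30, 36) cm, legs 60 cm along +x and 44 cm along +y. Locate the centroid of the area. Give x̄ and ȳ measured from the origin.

x̄ = 70.56 cm, ȳ = 36.19 cm

vertical leg: A = 30 × 120 = 3600.00, centroid at (15.00, 60.00).
horizontal leg: A = 160 × 36 = 5760.00, centroid at (110.00, 18.00).
gusset: A = ½·60·44 = 1320.00, centroid at (50.00, 50.67).
ΣA = 10680.00 cm²
ΣAx̄ = (3600.00)(15.00) + (5760.00)(110.00) + (1320.00)(50.00) = 753600.00 cm³
ΣAȳ = (3600.00)(60.00) + (5760.00)(18.00) + (1320.00)(50.67) = 386560.00 cm³
x̄ = 753600.00 / 10680.00 = 70.56 cm
ȳ = 386560.00 / 10680.00 = 36.19 cm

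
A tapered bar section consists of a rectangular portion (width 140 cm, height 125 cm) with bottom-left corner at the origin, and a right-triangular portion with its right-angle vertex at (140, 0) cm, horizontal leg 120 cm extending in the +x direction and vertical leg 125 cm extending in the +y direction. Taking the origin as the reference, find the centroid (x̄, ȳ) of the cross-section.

rectangular portion: A = 140 × 125 = 17500.00, centroid at (70.00, 62.50).
triangular portion: A = ½·120·125 = 7500.00, centroid at (180.00, 41.67).
ΣA = 25000.00 cm², ΣAx̄ = 2575000.00 cm³, ΣAȳ = 1406250.00 cm³.
x̄ = 2575000.00/25000.00 = 103.00 cm; ȳ = 1406250.00/25000.00 = 56.25 cm.

x̄ = 103.00 cm, ȳ = 56.25 cm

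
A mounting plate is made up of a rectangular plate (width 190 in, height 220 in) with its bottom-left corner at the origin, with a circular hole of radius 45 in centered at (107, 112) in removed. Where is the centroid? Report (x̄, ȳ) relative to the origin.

plate: A = 190 × 220 = 41800.00, centroid at (95.00, 110.00).
hole: A = −π·45² = -6361.73, centroid at (107.00, 112.00).
ΣA = 35438.27 in², ΣAx̄ = 3290295.41 in³, ΣAȳ = 3885486.79 in³.
x̄ = 3290295.41/35438.27 = 92.85 in; ȳ = 3885486.79/35438.27 = 109.64 in.

x̄ = 92.85 in, ȳ = 109.64 in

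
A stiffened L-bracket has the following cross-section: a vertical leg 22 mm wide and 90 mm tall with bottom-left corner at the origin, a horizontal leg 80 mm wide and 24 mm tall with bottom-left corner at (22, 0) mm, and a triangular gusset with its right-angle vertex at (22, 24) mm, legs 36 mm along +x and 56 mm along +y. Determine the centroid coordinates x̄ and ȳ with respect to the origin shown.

x̄ = 35.67 mm, ȳ = 31.61 mm

vertical leg: A = 22 × 90 = 1980.00, centroid at (11.00, 45.00).
horizontal leg: A = 80 × 24 = 1920.00, centroid at (62.00, 12.00).
gusset: A = ½·36·56 = 1008.00, centroid at (34.00, 42.67).
ΣA = 4908.00 mm²
ΣAx̄ = (1980.00)(11.00) + (1920.00)(62.00) + (1008.00)(34.00) = 175092.00 mm³
ΣAȳ = (1980.00)(45.00) + (1920.00)(12.00) + (1008.00)(42.67) = 155148.00 mm³
x̄ = 175092.00 / 4908.00 = 35.67 mm
ȳ = 155148.00 / 4908.00 = 31.61 mm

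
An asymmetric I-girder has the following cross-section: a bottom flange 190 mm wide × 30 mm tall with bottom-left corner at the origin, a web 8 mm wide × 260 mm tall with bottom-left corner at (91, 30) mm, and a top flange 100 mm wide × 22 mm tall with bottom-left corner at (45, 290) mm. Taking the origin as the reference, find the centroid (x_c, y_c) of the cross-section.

bottom flange: A = 190 × 30 = 5700.00, centroid at (95.00, 15.00).
web: A = 8 × 260 = 2080.00, centroid at (95.00, 160.00).
top flange: A = 100 × 22 = 2200.00, centroid at (95.00, 301.00).
ΣA = 9980.00 mm²
ΣAx_c = (5700.00)(95.00) + (2080.00)(95.00) + (2200.00)(95.00) = 948100.00 mm³
ΣAy_c = (5700.00)(15.00) + (2080.00)(160.00) + (2200.00)(301.00) = 1080500.00 mm³
x_c = 948100.00 / 9980.00 = 95.00 mm
y_c = 1080500.00 / 9980.00 = 108.27 mm

x_c = 95.00 mm, y_c = 108.27 mm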